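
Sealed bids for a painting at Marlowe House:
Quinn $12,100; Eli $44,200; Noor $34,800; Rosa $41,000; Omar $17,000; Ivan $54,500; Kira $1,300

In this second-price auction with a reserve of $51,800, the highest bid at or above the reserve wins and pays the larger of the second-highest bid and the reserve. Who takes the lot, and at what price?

Bids ranked: 54,500 (Ivan) > 44,200 (Eli) > 41,000 (Rosa) > 34,800 (Noor) > 17,000 (Omar) > 12,100 (Quinn) > …
Ivan has the top bid at or above the reserve ($54,500).
Second-highest bid $44,200 is below the reserve $51,800, so the reserve binds → payment $51,800.

Ivan pays $51,800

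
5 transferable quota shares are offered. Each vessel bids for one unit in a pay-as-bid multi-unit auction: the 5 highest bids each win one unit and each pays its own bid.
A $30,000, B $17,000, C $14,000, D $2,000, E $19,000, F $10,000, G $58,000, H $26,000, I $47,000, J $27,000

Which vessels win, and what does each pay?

Sorting: 58,000 (G), 47,000 (I), 30,000 (A), 27,000 (J), 26,000 (H), 19,000 (E), 17,000 (B), …
Winners (5 units): G, I, A, J, H.
Each winner pays its own bid: G $58,000, I $47,000, A $30,000, J $27,000, H $26,000.

G $58,000, I $47,000, A $30,000, J $27,000, H $26,000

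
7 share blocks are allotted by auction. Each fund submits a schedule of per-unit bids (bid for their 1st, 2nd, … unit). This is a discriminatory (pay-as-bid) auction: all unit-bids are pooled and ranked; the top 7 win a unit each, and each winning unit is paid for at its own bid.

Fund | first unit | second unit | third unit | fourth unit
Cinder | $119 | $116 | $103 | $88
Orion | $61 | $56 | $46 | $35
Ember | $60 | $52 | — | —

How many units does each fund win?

Pooled unit-bids ranked (top 7): 119 (Cinder-1), 116 (Cinder-2), 103 (Cinder-3), 88 (Cinder-4), 61 (Orion-1), 60 (Ember-1), 56 (Orion-2)
Next rejected bid: $52 (not a price — pay-as-bid).
Allocation: Cinder 4, Ember 1, Orion 2.

Cinder 4, Ember 1, Orion 2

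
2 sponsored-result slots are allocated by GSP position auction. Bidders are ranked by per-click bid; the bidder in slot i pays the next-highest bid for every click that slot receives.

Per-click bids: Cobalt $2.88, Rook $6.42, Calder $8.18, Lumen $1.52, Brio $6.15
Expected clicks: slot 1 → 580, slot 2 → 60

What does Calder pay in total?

Calder pays $3723.60

Ranked by bid: $8.18 (Calder) > $6.42 (Rook) > $6.15 (Brio) > …
Calder holds slot 1 → pays next bid $6.42 × 580 clicks = $3723.60.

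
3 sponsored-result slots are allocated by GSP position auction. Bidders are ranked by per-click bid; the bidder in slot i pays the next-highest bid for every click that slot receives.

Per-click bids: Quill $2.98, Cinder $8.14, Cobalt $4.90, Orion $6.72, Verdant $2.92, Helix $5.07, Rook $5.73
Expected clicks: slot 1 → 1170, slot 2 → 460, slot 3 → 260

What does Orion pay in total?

Per-click bids in order: $8.14 (Cinder) > $6.72 (Orion) > $5.73 (Rook) > $5.07 (Helix) > …
Orion holds slot 2 → pays next bid $5.73 × 460 clicks = $2635.80.

Orion pays $2635.80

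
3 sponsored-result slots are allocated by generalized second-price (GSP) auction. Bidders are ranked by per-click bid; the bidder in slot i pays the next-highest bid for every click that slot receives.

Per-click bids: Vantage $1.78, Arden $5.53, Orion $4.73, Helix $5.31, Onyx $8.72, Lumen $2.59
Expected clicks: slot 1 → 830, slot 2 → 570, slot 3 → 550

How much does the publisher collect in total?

Per-click bids in order: $8.72 (Onyx) > $5.53 (Arden) > $5.31 (Helix) > $4.73 (Orion) > …
Slot 1: Onyx pays $5.53 × 830 = $4589.90
Slot 2: Arden pays $5.31 × 570 = $3026.70
Slot 3: Helix pays $4.73 × 550 = $2601.50
Total = $10218.10

Total revenue: $10218.10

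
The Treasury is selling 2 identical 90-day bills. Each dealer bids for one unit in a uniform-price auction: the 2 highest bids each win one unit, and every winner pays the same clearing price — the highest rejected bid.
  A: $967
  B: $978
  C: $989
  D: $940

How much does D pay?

Bids ranked high→low: 989 (C), 978 (B), 967 (A), 940 (D)
Top 2: C, B.
Highest unsuccessful bid: $967 → clearing price.
D does not win → pays $0.

D pays $0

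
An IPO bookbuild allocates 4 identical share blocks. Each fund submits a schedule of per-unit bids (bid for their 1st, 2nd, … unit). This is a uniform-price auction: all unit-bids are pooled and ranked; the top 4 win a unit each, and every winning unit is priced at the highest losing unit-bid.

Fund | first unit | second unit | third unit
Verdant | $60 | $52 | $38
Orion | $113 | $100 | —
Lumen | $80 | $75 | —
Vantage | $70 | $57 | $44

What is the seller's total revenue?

Merging the schedules and taking the best 4: 113 (Orion-1), 100 (Orion-2), 80 (Lumen-1), 75 (Lumen-2)
The (k+1)-th unit-bid is $70.
Allocation: Lumen 2, Orion 2. Every unit priced at $70.
Revenue = 4 × 70 = $280.

Total revenue: $280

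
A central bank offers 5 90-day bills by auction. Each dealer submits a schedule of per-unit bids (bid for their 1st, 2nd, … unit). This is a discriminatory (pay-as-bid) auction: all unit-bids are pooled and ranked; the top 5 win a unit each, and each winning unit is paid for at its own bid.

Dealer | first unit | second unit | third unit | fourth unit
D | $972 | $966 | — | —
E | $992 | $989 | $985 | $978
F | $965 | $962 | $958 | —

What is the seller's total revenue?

Merging the schedules and taking the best 5: 992 (E-1), 989 (E-2), 985 (E-3), 978 (E-4), 972 (D-1)
Next rejected bid: $966 (not a price — pay-as-bid).
Each winning unit pays its own bid.
Revenue = 992 + 989 + 985 + 978 + 972 = $4,916.

Total revenue: $4,916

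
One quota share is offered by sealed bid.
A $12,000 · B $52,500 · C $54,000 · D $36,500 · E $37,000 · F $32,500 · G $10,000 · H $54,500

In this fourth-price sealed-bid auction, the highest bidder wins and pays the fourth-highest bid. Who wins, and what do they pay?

H pays $37,000

Sorting bids: 54,500 (H) > 54,000 (C) > 52,500 (B) > 37,000 (E) > 36,500 (D) > 32,500 (F) > …
H is highest; pays the fourth-highest bid, $37,000.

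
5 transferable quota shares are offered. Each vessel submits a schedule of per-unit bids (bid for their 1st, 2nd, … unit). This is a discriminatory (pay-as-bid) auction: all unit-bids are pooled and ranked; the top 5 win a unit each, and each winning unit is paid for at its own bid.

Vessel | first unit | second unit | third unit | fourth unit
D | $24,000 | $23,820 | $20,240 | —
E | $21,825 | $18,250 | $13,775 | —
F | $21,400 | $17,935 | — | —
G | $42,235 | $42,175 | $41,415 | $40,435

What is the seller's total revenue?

Total revenue: $190,260

Pooled unit-bids ranked (top 5): 42,235 (G-1), 42,175 (G-2), 41,415 (G-3), 40,435 (G-4), 24,000 (D-1)
Next rejected bid: $23,820 (not a price — pay-as-bid).
Each winning unit pays its own bid.
Revenue = 42,235 + 42,175 + 41,415 + 40,435 + 24,000 = $190,260.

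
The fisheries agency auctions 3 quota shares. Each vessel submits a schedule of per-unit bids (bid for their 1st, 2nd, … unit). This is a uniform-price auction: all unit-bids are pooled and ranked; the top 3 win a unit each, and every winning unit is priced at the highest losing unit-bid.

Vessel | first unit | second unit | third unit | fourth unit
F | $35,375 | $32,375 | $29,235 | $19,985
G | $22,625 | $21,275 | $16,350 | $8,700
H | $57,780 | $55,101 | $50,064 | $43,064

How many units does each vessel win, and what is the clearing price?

All unit-bids, highest first — top 3: 57,780 (H-1), 55,101 (H-2), 50,064 (H-3)
First bid not allocated: $43,064.
Allocation: H 3.

H 3; clearing price $43,064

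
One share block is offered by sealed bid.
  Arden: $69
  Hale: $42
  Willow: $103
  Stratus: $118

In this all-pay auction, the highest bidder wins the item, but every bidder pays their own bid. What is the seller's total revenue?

Total revenue: $332

Rule: the highest bidder wins the item, but every bidder pays their own bid.
Bids in order: 118 (Stratus) > 103 (Willow) > 69 (Arden) > 42 (Hale)
Stratus wins with the top bid; all bids are sunk regardless.
Every bidder forfeits their bid regardless of winning.
Revenue = 69 + 42 + 103 + 118 = $332.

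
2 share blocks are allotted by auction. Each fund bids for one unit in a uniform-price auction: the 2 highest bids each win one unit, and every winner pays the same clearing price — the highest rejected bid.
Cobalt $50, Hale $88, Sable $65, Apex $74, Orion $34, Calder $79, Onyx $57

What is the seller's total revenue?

Bids ranked high→low: 88 (Hale), 79 (Calder), 74 (Apex), 65 (Sable), …
Top 2: Hale, Calder.
Highest unsuccessful bid: $74 → clearing price.
Total revenue = 2 × $74 = $148.

Total revenue: $148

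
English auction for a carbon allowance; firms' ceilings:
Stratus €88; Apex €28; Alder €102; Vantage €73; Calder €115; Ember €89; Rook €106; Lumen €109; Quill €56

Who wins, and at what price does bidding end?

Calder wins at €109

Ascending (English) auction: the price rises until one bidder remains; the winner pays the price at which the last rival dropped out.
Limits ranked: 115 (Calder) > 109 (Lumen) > 106 (Rook) > 102 (Alder) > 89 (Ember) > 88 (Stratus) > …
Lumen is the last rival to drop out, at €109; Calder remains and wins at that price.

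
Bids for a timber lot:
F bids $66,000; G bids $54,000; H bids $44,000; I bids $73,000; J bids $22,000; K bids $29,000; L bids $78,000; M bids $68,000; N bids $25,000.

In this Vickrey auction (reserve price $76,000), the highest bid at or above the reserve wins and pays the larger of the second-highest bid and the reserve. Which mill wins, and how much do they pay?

Sorting bids: 78,000 (L) > 73,000 (I) > 68,000 (M) > 66,000 (F) > 54,000 (G) > 44,000 (H) > …
L has the top bid at or above the reserve ($78,000).
Second-highest bid $73,000 is below the reserve $76,000, so the reserve binds → payment $76,000.

L pays $76,000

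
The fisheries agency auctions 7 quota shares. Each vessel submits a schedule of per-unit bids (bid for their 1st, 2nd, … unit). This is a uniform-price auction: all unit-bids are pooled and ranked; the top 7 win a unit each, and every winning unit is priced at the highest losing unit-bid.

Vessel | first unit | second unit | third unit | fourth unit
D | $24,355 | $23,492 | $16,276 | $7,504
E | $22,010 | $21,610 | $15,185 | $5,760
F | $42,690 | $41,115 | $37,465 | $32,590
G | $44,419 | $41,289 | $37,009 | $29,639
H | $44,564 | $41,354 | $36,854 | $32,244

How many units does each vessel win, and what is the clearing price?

Merging the schedules and taking the best 7: 44,564 (H-1), 44,419 (G-1), 42,690 (F-1), 41,354 (H-2), 41,289 (G-2), 41,115 (F-2), 37,465 (F-3)
First bid not allocated: $37,009.
Allocation: F 3, G 2, H 2.

F 3, G 2, H 2; clearing price $37,009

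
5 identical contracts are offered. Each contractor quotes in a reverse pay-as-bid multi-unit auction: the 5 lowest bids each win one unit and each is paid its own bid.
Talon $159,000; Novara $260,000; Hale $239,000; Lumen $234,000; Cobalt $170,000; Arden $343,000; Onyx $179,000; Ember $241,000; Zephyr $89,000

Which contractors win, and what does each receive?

Sorting: 89,000 (Zephyr), 159,000 (Talon), 170,000 (Cobalt), 179,000 (Onyx), 234,000 (Lumen), 239,000 (Hale), 241,000 (Ember), …
Winners (5 units): Zephyr, Talon, Cobalt, Onyx, Lumen.
Each winner is paid its own bid: Zephyr $89,000, Talon $159,000, Cobalt $170,000, Onyx $179,000, Lumen $234,000.

Zephyr $89,000, Talon $159,000, Cobalt $170,000, Onyx $179,000, Lumen $234,000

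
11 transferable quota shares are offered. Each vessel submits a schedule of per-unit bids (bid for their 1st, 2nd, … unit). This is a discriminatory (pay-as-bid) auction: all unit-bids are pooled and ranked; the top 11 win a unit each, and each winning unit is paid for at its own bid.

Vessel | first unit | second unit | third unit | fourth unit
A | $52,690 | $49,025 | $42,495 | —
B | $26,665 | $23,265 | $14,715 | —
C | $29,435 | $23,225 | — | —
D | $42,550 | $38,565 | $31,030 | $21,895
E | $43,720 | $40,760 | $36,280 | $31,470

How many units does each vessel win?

A 3, C 1, D 3, E 4

Pooled unit-bids ranked (top 11): 52,690 (A-1), 49,025 (A-2), 43,720 (E-1), 42,550 (D-1), 42,495 (A-3), 40,760 (E-2), 38,565 (D-2), 36,280 (E-3), 31,470 (E-4), 31,030 (D-3), 29,435 (C-1)
Next rejected bid: $26,665 (not a price — pay-as-bid).
Allocation: A 3, C 1, D 3, E 4.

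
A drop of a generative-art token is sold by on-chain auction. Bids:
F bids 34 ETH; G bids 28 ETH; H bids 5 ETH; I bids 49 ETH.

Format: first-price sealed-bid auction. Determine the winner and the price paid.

Rule: the highest bidder wins and pays their own bid.
Bids in order: 49 (I) > 34 (F) > 28 (G) > 5 (H)
I is highest → pays own bid, 49 ETH.

I pays 49 ETH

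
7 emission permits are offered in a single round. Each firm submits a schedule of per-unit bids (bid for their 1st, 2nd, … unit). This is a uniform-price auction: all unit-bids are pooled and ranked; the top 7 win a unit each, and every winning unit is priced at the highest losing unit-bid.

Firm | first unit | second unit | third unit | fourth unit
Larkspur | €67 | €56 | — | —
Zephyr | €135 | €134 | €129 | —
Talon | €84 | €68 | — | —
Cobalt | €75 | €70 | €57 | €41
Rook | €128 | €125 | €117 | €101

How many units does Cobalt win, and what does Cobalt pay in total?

Cobalt: 0 units, pays €0

Pooled unit-bids ranked (top 7): 135 (Zephyr-1), 134 (Zephyr-2), 129 (Zephyr-3), 128 (Rook-1), 125 (Rook-2), 117 (Rook-3), 101 (Rook-4)
The (k+1)-th unit-bid is €84.
Cobalt wins 0 unit(s) at €84 each.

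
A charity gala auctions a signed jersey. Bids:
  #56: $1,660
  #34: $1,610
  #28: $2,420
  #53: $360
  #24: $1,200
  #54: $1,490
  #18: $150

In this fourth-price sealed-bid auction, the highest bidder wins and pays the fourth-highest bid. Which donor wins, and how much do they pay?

#28 pays $1,490

Rule: the highest bidder wins and pays the fourth-highest bid.
Bids ranked: 2,420 (#28) > 1,660 (#56) > 1,610 (#34) > 1,490 (#54) > 1,200 (#24) > 360 (#53) > …
#28 is highest; pays the fourth-highest bid, $1,490.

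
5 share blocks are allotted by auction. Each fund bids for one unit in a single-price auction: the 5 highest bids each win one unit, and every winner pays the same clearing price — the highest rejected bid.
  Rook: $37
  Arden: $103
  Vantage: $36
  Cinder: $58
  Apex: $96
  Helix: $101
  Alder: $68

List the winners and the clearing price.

Sorting: 103 (Arden), 101 (Helix), 96 (Apex), 68 (Alder), 58 (Cinder), 37 (Rook), 36 (Vantage)
Top 5: Arden, Helix, Apex, Alder, Cinder.
Clearing price = highest rejected bid = $37.

Arden, Helix, Apex, Alder, Cinder; each pays $37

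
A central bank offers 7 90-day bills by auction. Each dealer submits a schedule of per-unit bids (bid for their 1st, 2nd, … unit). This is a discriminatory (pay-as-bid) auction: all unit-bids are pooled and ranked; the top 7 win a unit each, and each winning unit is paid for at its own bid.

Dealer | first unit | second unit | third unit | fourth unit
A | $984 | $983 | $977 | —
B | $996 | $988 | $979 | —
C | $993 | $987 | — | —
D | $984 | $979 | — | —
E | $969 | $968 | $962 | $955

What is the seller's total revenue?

Total revenue: $6,915

Merging the schedules and taking the best 7: 996 (B-1), 993 (C-1), 988 (B-2), 987 (C-2), 984 (A-1), 984 (D-1), 983 (A-2)
Next rejected bid: $979 (not a price — pay-as-bid).
Each winning unit pays its own bid.
Revenue = 996 + 993 + 988 + 987 + 984 + 984 + 983 = $6,915.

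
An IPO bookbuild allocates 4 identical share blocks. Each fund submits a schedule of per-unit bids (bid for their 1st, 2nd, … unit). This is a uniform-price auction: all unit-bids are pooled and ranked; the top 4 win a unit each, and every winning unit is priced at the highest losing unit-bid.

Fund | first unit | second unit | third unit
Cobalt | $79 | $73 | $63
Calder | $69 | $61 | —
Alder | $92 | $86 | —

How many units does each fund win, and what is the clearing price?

Alder 2, Cobalt 2; clearing price $69

All unit-bids, highest first — top 4: 92 (Alder-1), 86 (Alder-2), 79 (Cobalt-1), 73 (Cobalt-2)
First bid not allocated: $69.
Allocation: Alder 2, Cobalt 2.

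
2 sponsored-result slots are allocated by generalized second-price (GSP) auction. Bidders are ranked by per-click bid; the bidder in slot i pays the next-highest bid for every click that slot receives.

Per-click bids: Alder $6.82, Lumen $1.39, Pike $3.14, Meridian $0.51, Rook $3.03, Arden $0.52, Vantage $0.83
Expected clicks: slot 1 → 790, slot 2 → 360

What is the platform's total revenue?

Ranked by bid: $6.82 (Alder) > $3.14 (Pike) > $3.03 (Rook) > …
Slot 1: Alder pays $3.14 × 790 = $2480.60
Slot 2: Pike pays $3.03 × 360 = $1090.80
Total = $3571.40

Total revenue: $3571.40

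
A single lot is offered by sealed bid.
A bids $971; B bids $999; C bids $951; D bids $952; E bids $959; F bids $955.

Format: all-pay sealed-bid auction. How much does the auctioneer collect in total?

Sorting bids: 999 (B) > 971 (A) > 959 (E) > 955 (F) > 952 (D) > 951 (C)
Every bidder forfeits their bid regardless of winning.
Revenue = 971 + 999 + 951 + 952 + 959 + 955 = $5,787.

Total revenue: $5,787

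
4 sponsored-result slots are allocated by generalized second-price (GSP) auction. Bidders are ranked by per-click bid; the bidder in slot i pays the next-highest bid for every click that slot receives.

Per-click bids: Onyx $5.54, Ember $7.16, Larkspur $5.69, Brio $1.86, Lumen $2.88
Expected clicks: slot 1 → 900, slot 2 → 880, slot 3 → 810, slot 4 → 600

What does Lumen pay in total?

Lumen pays $1116.00

Sorting advertisers: $7.16 (Ember) > $5.69 (Larkspur) > $5.54 (Onyx) > $2.88 (Lumen) > $1.86 (Brio)
Lumen holds slot 4 → pays next bid $1.86 × 600 clicks = $1116.00.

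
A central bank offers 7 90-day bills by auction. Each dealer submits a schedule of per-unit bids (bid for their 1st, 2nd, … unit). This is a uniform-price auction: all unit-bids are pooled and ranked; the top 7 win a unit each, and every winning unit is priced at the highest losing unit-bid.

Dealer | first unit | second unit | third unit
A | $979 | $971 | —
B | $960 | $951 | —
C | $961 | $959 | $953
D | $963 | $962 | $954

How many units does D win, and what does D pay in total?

Pooled unit-bids ranked (top 7): 979 (A-1), 971 (A-2), 963 (D-1), 962 (D-2), 961 (C-1), 960 (B-1), 959 (C-2)
Highest rejected unit-bid = $954.
D wins 2 unit(s) at $954 each.

D: 2 units, pays $1,908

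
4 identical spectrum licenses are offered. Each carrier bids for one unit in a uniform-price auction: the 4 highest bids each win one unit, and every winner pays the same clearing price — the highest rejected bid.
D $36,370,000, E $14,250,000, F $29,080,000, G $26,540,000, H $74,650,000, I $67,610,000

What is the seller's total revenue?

Sorting: 74,650,000 (H), 67,610,000 (I), 36,370,000 (D), 29,080,000 (F), 26,540,000 (G), 14,250,000 (E)
Winners (4 units): H, I, D, F.
First losing bid is G's $26,540,000, which sets the uniform price.
Total revenue = 4 × $26,540,000 = $106,160,000.

Total revenue: $106,160,000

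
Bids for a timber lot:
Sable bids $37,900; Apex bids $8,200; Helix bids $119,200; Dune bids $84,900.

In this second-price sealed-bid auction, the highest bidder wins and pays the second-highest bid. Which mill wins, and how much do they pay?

Second-price sealed-bid auction: the highest bidder wins and pays the second-highest bid.
Sorting bids: 119,200 (Helix) > 84,900 (Dune) > 37,900 (Sable) > 8,200 (Apex)
Helix wins with the highest bid; price is set by the runner-up at $84,900.

Helix pays $84,900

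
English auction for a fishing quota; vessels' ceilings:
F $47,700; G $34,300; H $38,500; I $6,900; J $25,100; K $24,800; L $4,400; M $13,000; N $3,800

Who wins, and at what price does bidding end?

F wins at $38,500

Limits ranked: 47,700 (F) > 38,500 (H) > 34,300 (G) > 25,100 (J) > 24,800 (K) > 13,000 (M) > …
Bidding ends when H exits at $38,500; F takes it.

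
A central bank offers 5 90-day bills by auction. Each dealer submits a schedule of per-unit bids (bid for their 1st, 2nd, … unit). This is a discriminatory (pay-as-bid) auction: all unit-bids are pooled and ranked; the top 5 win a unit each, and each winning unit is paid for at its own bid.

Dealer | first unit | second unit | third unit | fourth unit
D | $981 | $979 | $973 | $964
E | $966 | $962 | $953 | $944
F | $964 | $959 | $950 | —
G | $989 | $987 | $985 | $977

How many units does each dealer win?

Merging the schedules and taking the best 5: 989 (G-1), 987 (G-2), 985 (G-3), 981 (D-1), 979 (D-2)
Next rejected bid: $977 (not a price — pay-as-bid).
Allocation: D 2, G 3.

D 2, G 3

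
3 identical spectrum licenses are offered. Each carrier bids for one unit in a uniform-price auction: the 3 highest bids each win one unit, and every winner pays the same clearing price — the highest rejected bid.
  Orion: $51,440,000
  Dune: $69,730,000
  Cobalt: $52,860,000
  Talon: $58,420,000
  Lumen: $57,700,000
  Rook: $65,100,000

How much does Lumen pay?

Sorting: 69,730,000 (Dune), 65,100,000 (Rook), 58,420,000 (Talon), 57,700,000 (Lumen), 52,860,000 (Cobalt), …
Winners (3 units): Dune, Rook, Talon.
Highest unsuccessful bid: $57,700,000 → clearing price.
Lumen does not win → pays $0.

Lumen pays $0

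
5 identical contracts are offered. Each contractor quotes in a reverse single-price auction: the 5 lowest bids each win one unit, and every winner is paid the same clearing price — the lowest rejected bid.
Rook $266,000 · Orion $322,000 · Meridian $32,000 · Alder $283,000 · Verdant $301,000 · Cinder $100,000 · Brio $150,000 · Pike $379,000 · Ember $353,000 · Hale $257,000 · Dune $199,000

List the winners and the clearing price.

Meridian, Cinder, Brio, Dune, Hale; each is paid $266,000

Ordering the bids: 32,000 (Meridian), 100,000 (Cinder), 150,000 (Brio), 199,000 (Dune), 257,000 (Hale), 266,000 (Rook), 283,000 (Alder), …
The 5 lowest are Meridian, Cinder, Brio, Dune, Hale.
Lowest unsuccessful bid: $266,000 → clearing price.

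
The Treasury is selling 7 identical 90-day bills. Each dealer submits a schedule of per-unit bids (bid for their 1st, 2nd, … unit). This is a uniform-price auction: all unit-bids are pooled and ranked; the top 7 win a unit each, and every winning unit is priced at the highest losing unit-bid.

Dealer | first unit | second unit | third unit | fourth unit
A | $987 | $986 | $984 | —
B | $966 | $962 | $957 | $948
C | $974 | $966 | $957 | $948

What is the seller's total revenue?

All unit-bids, highest first — top 7: 987 (A-1), 986 (A-2), 984 (A-3), 974 (C-1), 966 (B-1), 966 (C-2), 962 (B-2)
The (k+1)-th unit-bid is $957.
Allocation: A 3, B 2, C 2. Every unit priced at $957.
Revenue = 7 × 957 = $6,699.

Total revenue: $6,699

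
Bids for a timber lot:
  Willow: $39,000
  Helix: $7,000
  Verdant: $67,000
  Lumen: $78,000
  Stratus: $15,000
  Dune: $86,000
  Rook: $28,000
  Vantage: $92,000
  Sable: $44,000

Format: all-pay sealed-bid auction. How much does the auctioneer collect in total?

Total revenue: $456,000

Rule: the highest bidder wins the item, but every bidder pays their own bid.
Sorting bids: 92,000 (Vantage) > 86,000 (Dune) > 78,000 (Lumen) > 67,000 (Verdant) > 44,000 (Sable) > 39,000 (Willow) > …
Every bidder forfeits their bid regardless of winning.
Revenue = 39,000 + 7,000 + 67,000 + 78,000 + 15,000 + 86,000 + 28,000 + 92,000 + 44,000 = $456,000.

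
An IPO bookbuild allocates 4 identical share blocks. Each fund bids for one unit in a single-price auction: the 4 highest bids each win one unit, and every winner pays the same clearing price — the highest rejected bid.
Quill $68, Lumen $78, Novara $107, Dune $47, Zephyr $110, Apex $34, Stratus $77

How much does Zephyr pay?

Zephyr pays $68

Sorting: 110 (Zephyr), 107 (Novara), 78 (Lumen), 77 (Stratus), 68 (Quill), 47 (Dune), …
The 4 highest are Zephyr, Novara, Lumen, Stratus.
Highest unsuccessful bid: $68 → clearing price.
Zephyr wins → pays $68.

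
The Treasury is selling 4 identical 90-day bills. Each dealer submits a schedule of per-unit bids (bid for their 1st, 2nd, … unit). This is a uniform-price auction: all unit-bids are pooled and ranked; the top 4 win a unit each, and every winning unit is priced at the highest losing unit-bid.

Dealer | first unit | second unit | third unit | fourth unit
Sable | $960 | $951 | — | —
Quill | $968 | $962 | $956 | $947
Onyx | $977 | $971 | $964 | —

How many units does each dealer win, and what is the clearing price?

Pooled unit-bids ranked (top 4): 977 (Onyx-1), 971 (Onyx-2), 968 (Quill-1), 964 (Onyx-3)
First bid not allocated: $962.
Allocation: Onyx 3, Quill 1.

Onyx 3, Quill 1; clearing price $962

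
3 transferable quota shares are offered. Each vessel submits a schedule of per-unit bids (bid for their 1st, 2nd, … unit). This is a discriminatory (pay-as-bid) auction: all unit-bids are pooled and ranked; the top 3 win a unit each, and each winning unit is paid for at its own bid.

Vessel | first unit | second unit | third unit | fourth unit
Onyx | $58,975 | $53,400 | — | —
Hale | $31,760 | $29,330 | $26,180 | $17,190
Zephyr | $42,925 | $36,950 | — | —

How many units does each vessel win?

Onyx 2, Zephyr 1

All unit-bids, highest first — top 3: 58,975 (Onyx-1), 53,400 (Onyx-2), 42,925 (Zephyr-1)
Next rejected bid: $36,950 (not a price — pay-as-bid).
Allocation: Onyx 2, Zephyr 1.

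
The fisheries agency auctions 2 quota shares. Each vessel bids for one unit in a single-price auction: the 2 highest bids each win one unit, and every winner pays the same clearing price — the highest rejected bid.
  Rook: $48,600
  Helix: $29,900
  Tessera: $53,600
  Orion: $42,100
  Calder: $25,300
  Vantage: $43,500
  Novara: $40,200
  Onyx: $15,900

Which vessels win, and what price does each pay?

Sorting: 53,600 (Tessera), 48,600 (Rook), 43,500 (Vantage), 42,100 (Orion), …
Top 2: Tessera, Rook.
Clearing price = highest rejected bid = $43,500.

Tessera, Rook; each pays $43,500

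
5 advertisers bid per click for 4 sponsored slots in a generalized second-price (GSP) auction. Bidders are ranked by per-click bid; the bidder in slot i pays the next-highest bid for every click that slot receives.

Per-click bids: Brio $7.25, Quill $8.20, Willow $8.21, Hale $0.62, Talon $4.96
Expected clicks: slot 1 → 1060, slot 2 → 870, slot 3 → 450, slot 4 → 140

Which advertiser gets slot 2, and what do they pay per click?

Per-click bids in order: $8.21 (Willow) > $8.20 (Quill) > $7.25 (Brio) > $4.96 (Talon) > $0.62 (Hale)
Slot 2 goes to the second-ranked bidder, Quill, who pays the next bid down: $7.25/click.

Quill; $7.25 per click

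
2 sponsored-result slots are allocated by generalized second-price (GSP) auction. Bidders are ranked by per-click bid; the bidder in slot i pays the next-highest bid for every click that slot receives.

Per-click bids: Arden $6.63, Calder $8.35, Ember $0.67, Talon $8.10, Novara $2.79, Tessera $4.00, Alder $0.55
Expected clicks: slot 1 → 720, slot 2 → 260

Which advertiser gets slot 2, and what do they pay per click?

Sorting advertisers: $8.35 (Calder) > $8.10 (Talon) > $6.63 (Arden) > …
Slot 2 goes to the second-ranked bidder, Talon, who pays the next bid down: $6.63/click.

Talon; $6.63 per click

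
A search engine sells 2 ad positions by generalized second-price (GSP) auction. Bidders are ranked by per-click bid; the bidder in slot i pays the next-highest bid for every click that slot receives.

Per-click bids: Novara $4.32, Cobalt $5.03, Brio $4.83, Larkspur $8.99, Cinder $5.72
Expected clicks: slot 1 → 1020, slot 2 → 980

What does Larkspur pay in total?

Ranked by bid: $8.99 (Larkspur) > $5.72 (Cinder) > $5.03 (Cobalt) > …
Larkspur holds slot 1 → pays next bid $5.72 × 1020 clicks = $5834.40.

Larkspur pays $5834.40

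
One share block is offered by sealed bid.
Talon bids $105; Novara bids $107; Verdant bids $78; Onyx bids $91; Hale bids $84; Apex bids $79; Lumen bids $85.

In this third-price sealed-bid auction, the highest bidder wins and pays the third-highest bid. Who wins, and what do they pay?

Bids in order: 107 (Novara) > 105 (Talon) > 91 (Onyx) > 85 (Lumen) > 84 (Hale) > 79 (Apex) > …
Novara wins; payment is bid #3 in the ranking = $91.

Novara pays $91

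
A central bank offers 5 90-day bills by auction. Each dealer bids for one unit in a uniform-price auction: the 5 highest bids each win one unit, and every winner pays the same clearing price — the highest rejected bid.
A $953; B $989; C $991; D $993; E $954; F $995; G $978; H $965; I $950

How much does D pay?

Bids ranked high→low: 995 (F), 993 (D), 991 (C), 989 (B), 978 (G), 965 (H), 954 (E), …
The 5 highest are F, D, C, B, G.
First losing bid is H's $965, which sets the uniform price.
D wins → pays $965.

D pays $965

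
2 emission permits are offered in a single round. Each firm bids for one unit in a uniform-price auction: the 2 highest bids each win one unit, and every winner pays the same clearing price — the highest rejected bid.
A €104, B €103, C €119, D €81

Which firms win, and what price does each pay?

C, A; each pays €103

Sorting: 119 (C), 104 (A), 103 (B), 81 (D)
Winners (2 units): C, A.
Clearing price = highest rejected bid = €103.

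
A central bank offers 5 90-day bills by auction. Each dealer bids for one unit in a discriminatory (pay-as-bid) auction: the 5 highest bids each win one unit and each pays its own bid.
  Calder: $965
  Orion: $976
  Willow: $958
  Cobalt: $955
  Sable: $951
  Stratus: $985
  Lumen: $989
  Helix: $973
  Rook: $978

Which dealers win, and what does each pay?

Lumen $989, Stratus $985, Rook $978, Orion $976, Helix $973

Ordering the bids: 989 (Lumen), 985 (Stratus), 978 (Rook), 976 (Orion), 973 (Helix), 965 (Calder), 958 (Willow), …
Top 5: Lumen, Stratus, Rook, Orion, Helix.
Each winner pays its own bid: Lumen $989, Stratus $985, Rook $978, Orion $976, Helix $973.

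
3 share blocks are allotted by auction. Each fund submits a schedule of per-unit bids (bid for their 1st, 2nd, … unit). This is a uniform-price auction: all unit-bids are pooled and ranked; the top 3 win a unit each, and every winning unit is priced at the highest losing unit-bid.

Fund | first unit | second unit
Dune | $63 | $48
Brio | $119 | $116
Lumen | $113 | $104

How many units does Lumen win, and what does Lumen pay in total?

Lumen: 1 unit, pays $104

Merging the schedules and taking the best 3: 119 (Brio-1), 116 (Brio-2), 113 (Lumen-1)
Highest rejected unit-bid = $104.
Lumen wins 1 unit(s) at $104 each.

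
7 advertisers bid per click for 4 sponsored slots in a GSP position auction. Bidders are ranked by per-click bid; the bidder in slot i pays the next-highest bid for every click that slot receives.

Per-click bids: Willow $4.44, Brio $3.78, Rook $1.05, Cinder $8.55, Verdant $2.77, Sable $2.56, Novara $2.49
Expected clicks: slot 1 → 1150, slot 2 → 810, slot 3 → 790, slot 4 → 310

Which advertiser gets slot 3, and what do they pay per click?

Brio; $2.77 per click

Ranked by bid: $8.55 (Cinder) > $4.44 (Willow) > $3.78 (Brio) > $2.77 (Verdant) > $2.56 (Sable) > …
Slot 3 goes to the third-ranked bidder, Brio, who pays the next bid down: $2.77/click.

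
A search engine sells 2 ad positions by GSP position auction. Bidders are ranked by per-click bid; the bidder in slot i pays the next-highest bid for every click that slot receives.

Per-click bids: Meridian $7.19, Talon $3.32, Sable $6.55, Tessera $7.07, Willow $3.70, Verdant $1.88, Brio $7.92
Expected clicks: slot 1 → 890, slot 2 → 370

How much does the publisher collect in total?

Per-click bids in order: $7.92 (Brio) > $7.19 (Meridian) > $7.07 (Tessera) > …
Slot 1: Brio pays $7.19 × 890 = $6399.10
Slot 2: Meridian pays $7.07 × 370 = $2615.90
Total = $9015.00

Total revenue: $9015.00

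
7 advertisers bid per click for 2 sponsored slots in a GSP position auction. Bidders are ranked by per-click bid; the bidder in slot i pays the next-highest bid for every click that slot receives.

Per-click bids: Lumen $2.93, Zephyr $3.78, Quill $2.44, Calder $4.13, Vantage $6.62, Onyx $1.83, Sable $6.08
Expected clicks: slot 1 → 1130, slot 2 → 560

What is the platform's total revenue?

Ranked by bid: $6.62 (Vantage) > $6.08 (Sable) > $4.13 (Calder) > …
Slot 1: Vantage pays $6.08 × 1130 = $6870.40
Slot 2: Sable pays $4.13 × 560 = $2312.80
Total = $9183.20

Total revenue: $9183.20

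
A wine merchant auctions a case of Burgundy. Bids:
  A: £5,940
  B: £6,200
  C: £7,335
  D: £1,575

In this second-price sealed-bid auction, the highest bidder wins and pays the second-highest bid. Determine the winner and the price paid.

Rule: the highest bidder wins and pays the second-highest bid.
Bids ranked: 7,335 (C) > 6,200 (B) > 5,940 (A) > 1,575 (D)
Second-price: C pays B's bid of £6,200.

C pays £6,200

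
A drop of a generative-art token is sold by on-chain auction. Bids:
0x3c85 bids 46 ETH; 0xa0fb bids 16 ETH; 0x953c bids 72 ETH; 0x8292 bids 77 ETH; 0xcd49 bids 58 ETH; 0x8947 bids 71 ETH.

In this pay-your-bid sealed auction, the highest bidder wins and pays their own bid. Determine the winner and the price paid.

Sorting bids: 77 (0x8292) > 72 (0x953c) > 71 (0x8947) > 58 (0xcd49) > 46 (0x3c85) > 16 (0xa0fb)
First-price: 0x8292 pays what they bid, 77 ETH.

0x8292 pays 77 ETH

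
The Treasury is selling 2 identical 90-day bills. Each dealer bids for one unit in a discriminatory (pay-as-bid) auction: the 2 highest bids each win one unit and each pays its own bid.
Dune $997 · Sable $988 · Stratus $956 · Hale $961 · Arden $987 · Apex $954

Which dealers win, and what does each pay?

Sorting: 997 (Dune), 988 (Sable), 987 (Arden), 961 (Hale), …
Winners (2 units): Dune, Sable.
Each winner pays its own bid: Dune $997, Sable $988.

Dune $997, Sable $988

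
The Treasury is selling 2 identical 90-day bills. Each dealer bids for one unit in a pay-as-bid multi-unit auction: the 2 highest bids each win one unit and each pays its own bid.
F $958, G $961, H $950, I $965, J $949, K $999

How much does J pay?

J pays $0

Sorting: 999 (K), 965 (I), 961 (G), 958 (F), …
The 2 highest are K, I.
J does not win → $0.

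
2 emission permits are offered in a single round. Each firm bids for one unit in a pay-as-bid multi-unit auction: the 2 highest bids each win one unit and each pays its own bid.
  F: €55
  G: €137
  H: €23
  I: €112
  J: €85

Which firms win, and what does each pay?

G €137, I €112

Bids ranked high→low: 137 (G), 112 (I), 85 (J), 55 (F), …
Winners (2 units): G, I.
Each winner pays its own bid: G €137, I €112.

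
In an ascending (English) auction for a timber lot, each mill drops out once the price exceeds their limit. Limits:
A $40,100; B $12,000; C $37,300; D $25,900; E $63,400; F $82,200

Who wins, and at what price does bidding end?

Open ascending-bid auction: the price rises until one bidder remains; the winner pays the price at which the last rival dropped out.
Limits in order: 82,200 (F) > 63,400 (E) > 40,100 (A) > 37,300 (C) > 25,900 (D) > 12,000 (B)
Bidding ends when E exits at $63,400; F takes it.

F wins at $63,400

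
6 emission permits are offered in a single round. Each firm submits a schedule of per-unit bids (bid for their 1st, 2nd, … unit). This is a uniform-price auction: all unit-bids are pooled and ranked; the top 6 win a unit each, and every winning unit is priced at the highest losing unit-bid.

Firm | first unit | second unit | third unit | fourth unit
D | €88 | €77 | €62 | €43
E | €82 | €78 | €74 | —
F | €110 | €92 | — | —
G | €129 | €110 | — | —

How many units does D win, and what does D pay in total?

Merging the schedules and taking the best 6: 129 (G-1), 110 (F-1), 110 (G-2), 92 (F-2), 88 (D-1), 82 (E-1)
Highest rejected unit-bid = €78.
D wins 1 unit(s) at €78 each.

D: 1 unit, pays €78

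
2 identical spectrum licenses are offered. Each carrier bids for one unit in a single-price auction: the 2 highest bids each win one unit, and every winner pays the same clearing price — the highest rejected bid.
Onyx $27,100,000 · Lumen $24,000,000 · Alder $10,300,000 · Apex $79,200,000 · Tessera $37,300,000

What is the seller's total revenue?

Total revenue: $54,200,000

Bids ranked high→low: 79,200,000 (Apex), 37,300,000 (Tessera), 27,100,000 (Onyx), 24,000,000 (Lumen), …
The 2 highest are Apex, Tessera.
Highest unsuccessful bid: $27,100,000 → clearing price.
Total revenue = 2 × $27,100,000 = $54,200,000.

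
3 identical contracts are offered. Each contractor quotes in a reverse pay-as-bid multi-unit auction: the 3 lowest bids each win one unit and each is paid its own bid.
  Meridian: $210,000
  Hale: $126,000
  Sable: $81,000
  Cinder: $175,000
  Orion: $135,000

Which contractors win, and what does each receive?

Sable $81,000, Hale $126,000, Orion $135,000

Bids ranked low→high: 81,000 (Sable), 126,000 (Hale), 135,000 (Orion), 175,000 (Cinder), 210,000 (Meridian)
The 3 lowest are Sable, Hale, Orion.
Each winner is paid its own bid: Sable $81,000, Hale $126,000, Orion $135,000.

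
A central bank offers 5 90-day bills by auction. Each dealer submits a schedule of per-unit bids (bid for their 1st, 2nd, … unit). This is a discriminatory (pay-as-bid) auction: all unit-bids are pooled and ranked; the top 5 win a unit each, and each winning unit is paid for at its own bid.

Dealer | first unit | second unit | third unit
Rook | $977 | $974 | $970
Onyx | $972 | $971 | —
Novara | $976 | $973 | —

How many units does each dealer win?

All unit-bids, highest first — top 5: 977 (Rook-1), 976 (Novara-1), 974 (Rook-2), 973 (Novara-2), 972 (Onyx-1)
Next rejected bid: $971 (not a price — pay-as-bid).
Allocation: Novara 2, Onyx 1, Rook 2.

Novara 2, Onyx 1, Rook 2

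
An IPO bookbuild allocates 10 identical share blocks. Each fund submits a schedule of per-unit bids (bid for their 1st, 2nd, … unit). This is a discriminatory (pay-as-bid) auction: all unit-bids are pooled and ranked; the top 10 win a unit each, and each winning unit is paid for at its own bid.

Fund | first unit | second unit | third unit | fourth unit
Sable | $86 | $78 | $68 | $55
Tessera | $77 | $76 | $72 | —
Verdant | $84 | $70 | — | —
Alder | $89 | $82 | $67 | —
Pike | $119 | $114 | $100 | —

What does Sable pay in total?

Sable pays $164

Pooled unit-bids ranked (top 10): 119 (Pike-1), 114 (Pike-2), 100 (Pike-3), 89 (Alder-1), 86 (Sable-1), 84 (Verdant-1), 82 (Alder-2), 78 (Sable-2), 77 (Tessera-1), 76 (Tessera-2)
Next rejected bid: $72 (not a price — pay-as-bid).
Sable's winning unit-bids: 86 + 78 = $164.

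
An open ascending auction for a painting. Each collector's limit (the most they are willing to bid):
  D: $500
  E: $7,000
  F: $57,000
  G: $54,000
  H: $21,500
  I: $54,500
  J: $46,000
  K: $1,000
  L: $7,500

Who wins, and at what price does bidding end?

Limits in order: 57,000 (F) > 54,500 (I) > 54,000 (G) > 46,000 (J) > 21,500 (H) > 7,500 (L) > …
I is the last rival to drop out, at $54,500; F remains and wins at that price.

F wins at $54,500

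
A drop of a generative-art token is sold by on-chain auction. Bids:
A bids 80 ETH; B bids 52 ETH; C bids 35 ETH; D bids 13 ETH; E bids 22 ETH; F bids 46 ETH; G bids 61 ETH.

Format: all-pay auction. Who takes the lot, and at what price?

Rule: the highest bidder wins the item, but every bidder pays their own bid.
Bids ranked: 80 (A) > 61 (G) > 52 (B) > 46 (F) > 35 (C) > 22 (E) > …
A wins with the top bid; all bids are sunk regardless.

A pays 80 ETH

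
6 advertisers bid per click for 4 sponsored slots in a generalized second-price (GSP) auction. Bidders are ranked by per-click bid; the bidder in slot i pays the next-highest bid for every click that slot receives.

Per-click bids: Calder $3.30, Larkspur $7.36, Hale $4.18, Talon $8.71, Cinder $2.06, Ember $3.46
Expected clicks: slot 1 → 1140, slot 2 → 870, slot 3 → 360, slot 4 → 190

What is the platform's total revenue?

Total revenue: $13899.60

Sorting advertisers: $8.71 (Talon) > $7.36 (Larkspur) > $4.18 (Hale) > $3.46 (Ember) > $3.30 (Calder) > …
Slot 1: Talon pays $7.36 × 1140 = $8390.40
Slot 2: Larkspur pays $4.18 × 870 = $3636.60
Slot 3: Hale pays $3.46 × 360 = $1245.60
Slot 4: Ember pays $3.30 × 190 = $627.00
Total = $13899.60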